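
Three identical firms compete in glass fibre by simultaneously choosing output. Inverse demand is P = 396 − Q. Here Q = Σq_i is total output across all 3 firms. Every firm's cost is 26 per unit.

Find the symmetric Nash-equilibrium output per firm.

92.5

A representative firm's profit is π_i = q_i(396 − Q) − 26q_i, with Q = q_i + Σ_{j≠i} q_j.
First-order condition: 370 − 2q_i − Σ_{j≠i} q_j = 0.
In a symmetric equilibrium every firm chooses the same q, so Σ_{j≠i} q_j = 2q. The condition becomes 370 − 4q = 0, giving q = 370/4 = 92.5.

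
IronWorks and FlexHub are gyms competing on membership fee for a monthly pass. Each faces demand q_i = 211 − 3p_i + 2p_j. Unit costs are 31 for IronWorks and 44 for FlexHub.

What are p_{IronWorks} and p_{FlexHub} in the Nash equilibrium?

IronWorks's profit: π = (p_{IronWorks} − 31)(211 − 3p_{IronWorks} + 2p_{FlexHub}).
∂π/∂p_{IronWorks} = 304 − 6p_{IronWorks} + 2p_{FlexHub} = 0 ⇒ p_{IronWorks} = 152/3 + (1/3)p_{FlexHub}.
Similarly p_{FlexHub} = 343/6 + (1/3)p_{IronWorks}.
Plugging p_{FlexHub} into IronWorks's best response: p_{IronWorks} = 152/3 + (1/3)(343/6 + (1/3)p_{IronWorks}) ⇒ (8/9)p_{IronWorks} = 1255/18, so p_{IronWorks} = 78.4375.
Then p_{FlexHub} = 343/6 + (1/3)·78.4375 = 83.3125.

78.4375, 83.3125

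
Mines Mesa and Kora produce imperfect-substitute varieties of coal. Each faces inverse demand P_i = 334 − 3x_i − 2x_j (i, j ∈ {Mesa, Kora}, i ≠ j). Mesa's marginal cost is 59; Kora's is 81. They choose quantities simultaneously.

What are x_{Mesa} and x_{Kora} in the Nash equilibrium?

35.75, 30.25

Mine Mesa's profit: π = x_{Mesa}(334 − 3x_{Mesa} − 2x_{Kora}) − 59x_{Mesa}.
∂π/∂x_{Mesa} = 275 − 6x_{Mesa} − 2x_{Kora} = 0 ⇒ x_{Mesa} = 275/6 − (1/3)x_{Kora}.
Similarly x_{Kora} = 253/6 − (1/3)x_{Mesa}.
Substituting the second reaction function into the first: x_{Mesa} = 275/6 − (1/3)(253/6 − (1/3)x_{Mesa}), which gives (8/9)x_{Mesa} = 286/9 ⇒ x_{Mesa} = 35.75.
Then x_{Kora} = 253/6 − (1/3)·35.75 = 30.25.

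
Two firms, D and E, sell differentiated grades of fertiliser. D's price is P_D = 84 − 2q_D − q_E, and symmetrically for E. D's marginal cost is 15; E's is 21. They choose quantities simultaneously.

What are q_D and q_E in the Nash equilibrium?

14.2, 12.2

Firm D's profit: π = q_D(84 − 2q_D − q_E) − 15q_D.
∂π/∂q_D = 69 − 4q_D − q_E = 0 ⇒ q_D = 17.25 − 0.25q_E.
Similarly q_E = 15.75 − 0.25q_D.
Plugging q_E into D's best response: q_D = 17.25 − 0.25(15.75 − 0.25q_D) ⇒ 0.9375q_D = 13.3125, so q_D = 14.2.
Then q_E = 15.75 − 0.25·14.2 = 12.2.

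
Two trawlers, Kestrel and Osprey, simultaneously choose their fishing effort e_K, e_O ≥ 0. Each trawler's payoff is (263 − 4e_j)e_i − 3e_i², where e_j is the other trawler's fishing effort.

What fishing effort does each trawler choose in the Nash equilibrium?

Kestrel's payoff is (263 − 4e_O)e_K − 3e_K².
∂π/∂e_K = 263 − 4e_O − 6e_K = 0, so e_K = 263/6 − (2/3)e_O.
The game is symmetric, so in equilibrium e_O = e_K: the reaction function gives (5/3)e_K = 263/6, hence e_K = 26.3.

26.3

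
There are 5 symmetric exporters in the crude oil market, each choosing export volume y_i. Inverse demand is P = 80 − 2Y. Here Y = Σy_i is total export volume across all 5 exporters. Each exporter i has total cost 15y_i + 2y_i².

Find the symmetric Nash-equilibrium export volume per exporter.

4.0625

A representative exporter's profit is π_i = y_i(80 − 2Y) − 15y_i − 2y_i², with Y = y_i + Σ_{j≠i} y_j.
First-order condition: 65 − 8y_i − 2Σ_{j≠i} y_j = 0.
Imposing symmetry (y_j = y for all j) turns Σ_{j≠i} y_j into 4y, so 65 = 16y and y = 4.0625.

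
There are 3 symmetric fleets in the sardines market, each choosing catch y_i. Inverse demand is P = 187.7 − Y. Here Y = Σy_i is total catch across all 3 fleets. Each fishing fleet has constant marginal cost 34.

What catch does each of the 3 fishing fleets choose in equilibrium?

38.425

A representative fishing fleet's profit is π_i = y_i(187.7 − Y) − 34y_i, with Y = y_i + Σ_{j≠i} y_j.
First-order condition: 153.7 − 2y_i − Σ_{j≠i} y_j = 0.
Imposing symmetry (y_j = y for all j) turns Σ_{j≠i} y_j into 2y, so 153.7 = 4y and y = 38.425.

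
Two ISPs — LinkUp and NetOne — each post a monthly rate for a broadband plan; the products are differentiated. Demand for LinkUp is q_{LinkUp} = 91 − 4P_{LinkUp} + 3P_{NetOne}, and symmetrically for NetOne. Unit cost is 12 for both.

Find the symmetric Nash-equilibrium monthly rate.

27.8

LinkUp's profit: π = (P_{LinkUp} − 12)(91 − 4P_{LinkUp} + 3P_{NetOne}).
∂π/∂P_{LinkUp} = 139 − 8P_{LinkUp} + 3P_{NetOne} = 0 ⇒ P_{LinkUp} = 17.375 + 0.375P_{NetOne}.
Setting P_{LinkUp} = P_{NetOne} in the reaction function: P_{LinkUp} = 17.375 + 0.375P_{LinkUp}, so P_{LinkUp} = 17.375 / 0.625 = 27.8.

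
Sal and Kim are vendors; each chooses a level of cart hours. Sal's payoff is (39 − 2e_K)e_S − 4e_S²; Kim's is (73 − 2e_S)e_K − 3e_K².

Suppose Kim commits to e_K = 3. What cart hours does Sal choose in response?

4.125

Expanding Sal's payoff: 39e_S − 2e_Ke_S − 4e_S².
∂π/∂e_S = 39 − 2e_K − 8e_S = 0, so e_S = 4.875 − 0.25e_K.
At e_K = 3: e_S = 4.875 − 0.25·3 = 4.125.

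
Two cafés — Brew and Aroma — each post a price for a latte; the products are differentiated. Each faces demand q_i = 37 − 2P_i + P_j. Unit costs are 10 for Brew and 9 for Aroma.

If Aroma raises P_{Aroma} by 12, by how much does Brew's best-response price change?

Brew's profit: π = (P_{Brew} − 10)(37 − 2P_{Brew} + P_{Aroma}).
∂π/∂P_{Brew} = 57 − 4P_{Brew} + P_{Aroma} = 0 ⇒ P_{Brew} = 14.25 + 0.25P_{Aroma}.
The reaction-function slope is 0.25, so a 12-unit rise in P_{Aroma} moves P_{Brew} by 0.25 × 12 = 3. Brew's best response rises — the actions are strategic complements.

3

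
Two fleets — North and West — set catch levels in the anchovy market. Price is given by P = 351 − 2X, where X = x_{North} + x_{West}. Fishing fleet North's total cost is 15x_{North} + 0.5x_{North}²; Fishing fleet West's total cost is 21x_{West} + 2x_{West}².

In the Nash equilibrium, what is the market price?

Fishing fleet North's profit: π = x_{North}(351 − 2(x_{North} + x_{West})) − 15x_{North} − 0.5x_{North}².
∂π/∂x_{North} = 336 − 5x_{North} − 2x_{West} = 0, so x_{North} = 67.2 − 0.4x_{West}.
For West: ∂π/∂x_{West} = 330 − 8x_{West} − 2x_{North} = 0 ⇒ x_{West} = 41.25 − 0.25x_{North}.
Solving the two reaction functions simultaneously: (1 − (−0.4)(−0.25))x_{North} = 67.2 − 0.4·41.25, so 0.9x_{North} = 50.7 and x_{North} = 169/3.
Then x_{West} = 41.25 − 0.25·(169/3) = 163/6.
Equilibrium price: P = 351 − 2·83.5 = 184.

184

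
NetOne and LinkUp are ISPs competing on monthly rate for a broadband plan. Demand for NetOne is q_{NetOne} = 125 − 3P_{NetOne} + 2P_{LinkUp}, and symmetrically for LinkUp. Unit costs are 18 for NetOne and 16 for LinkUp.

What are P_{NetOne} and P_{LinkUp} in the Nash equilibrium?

NetOne's profit: π = (P_{NetOne} − 18)(125 − 3P_{NetOne} + 2P_{LinkUp}).
∂π/∂P_{NetOne} = 179 − 6P_{NetOne} + 2P_{LinkUp} = 0 ⇒ P_{NetOne} = 179/6 + (1/3)P_{LinkUp}.
Similarly P_{LinkUp} = 173/6 + (1/3)P_{NetOne}.
Plugging P_{LinkUp} into NetOne's best response: P_{NetOne} = 179/6 + (1/3)(173/6 + (1/3)P_{NetOne}) ⇒ (8/9)P_{NetOne} = 355/9, so P_{NetOne} = 44.375.
Then P_{LinkUp} = 173/6 + (1/3)·44.375 = 43.625.

44.375, 43.625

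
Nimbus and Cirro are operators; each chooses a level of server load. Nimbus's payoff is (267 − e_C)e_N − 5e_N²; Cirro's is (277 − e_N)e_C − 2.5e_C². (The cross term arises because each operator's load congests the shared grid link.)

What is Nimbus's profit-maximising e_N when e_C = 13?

25.4

Expanding Nimbus's payoff: 267e_N − e_Ce_N − 5e_N².
∂π/∂e_N = 267 − e_C − 10e_N = 0, so e_N = 26.7 − 0.1e_C.
At e_C = 13: e_N = 26.7 − 0.1·13 = 25.4.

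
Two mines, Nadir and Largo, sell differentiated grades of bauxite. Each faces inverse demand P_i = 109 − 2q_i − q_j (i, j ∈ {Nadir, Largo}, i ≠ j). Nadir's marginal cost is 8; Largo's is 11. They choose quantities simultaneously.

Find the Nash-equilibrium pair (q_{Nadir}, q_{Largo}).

Mine Nadir's profit: π = q_{Nadir}(109 − 2q_{Nadir} − q_{Largo}) − 8q_{Nadir}.
∂π/∂q_{Nadir} = 101 − 4q_{Nadir} − q_{Largo} = 0 ⇒ q_{Nadir} = 25.25 − 0.25q_{Largo}.
Similarly q_{Largo} = 24.5 − 0.25q_{Nadir}.
Plugging q_{Largo} into Nadir's best response: q_{Nadir} = 25.25 − 0.25(24.5 − 0.25q_{Nadir}) ⇒ 0.9375q_{Nadir} = 19.125, so q_{Nadir} = 20.4.
Then q_{Largo} = 24.5 − 0.25·20.4 = 19.4.

20.4, 19.4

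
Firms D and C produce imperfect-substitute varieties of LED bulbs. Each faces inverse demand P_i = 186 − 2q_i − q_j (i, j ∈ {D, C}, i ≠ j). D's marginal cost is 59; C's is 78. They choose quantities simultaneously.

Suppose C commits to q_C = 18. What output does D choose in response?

Firm D's profit: π = q_D(186 − 2q_D − q_C) − 59q_D.
∂π/∂q_D = 127 − 4q_D − q_C = 0 ⇒ q_D = 31.75 − 0.25q_C.
At q_C = 18: q_D = 31.75 − 0.25·18 = 27.25.

27.25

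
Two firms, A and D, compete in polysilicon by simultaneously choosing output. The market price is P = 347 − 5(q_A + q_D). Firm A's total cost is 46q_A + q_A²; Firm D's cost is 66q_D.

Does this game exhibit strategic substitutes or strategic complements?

strategic substitutes

Firm A's profit: π = q_A(347 − 5(q_A + q_D)) − 46q_A − q_A².
∂π/∂q_A = 301 − 12q_A − 5q_D = 0, so q_A = 301/12 − (5/12)q_D.
The best-response slope dq_A/dq_D = −5/12 < 0: the reaction function is downward-sloping, so the choices are strategic substitutes.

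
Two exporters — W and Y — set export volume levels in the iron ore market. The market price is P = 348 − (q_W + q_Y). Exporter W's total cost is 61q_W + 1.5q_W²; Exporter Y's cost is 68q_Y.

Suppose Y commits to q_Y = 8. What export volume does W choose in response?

Exporter W's profit: π = q_W(348 − (q_W + q_Y)) − 61q_W − 1.5q_W².
∂π/∂q_W = 287 − 5q_W − q_Y = 0, so q_W = 57.4 − 0.2q_Y.
At q_Y = 8: q_W = 57.4 − 0.2·8 = 55.8.

55.8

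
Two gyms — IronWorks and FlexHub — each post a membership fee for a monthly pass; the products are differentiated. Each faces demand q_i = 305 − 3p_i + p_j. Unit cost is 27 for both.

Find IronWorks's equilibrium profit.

7560.12

IronWorks's profit: π = (p_{IronWorks} − 27)(305 − 3p_{IronWorks} + p_{FlexHub}).
∂π/∂p_{IronWorks} = 386 − 6p_{IronWorks} + p_{FlexHub} = 0 ⇒ p_{IronWorks} = 193/3 + (1/6)p_{FlexHub}.
Setting p_{IronWorks} = p_{FlexHub} in the reaction function: p_{IronWorks} = 193/3 + (1/6)p_{IronWorks}, so p_{IronWorks} = (193/3) / (5/6) = 77.2.
q_{IronWorks} = 305 − 3·77.2 + 77.2 = 150.6.
Profit = (77.2 − 27)·150.6 = 7560.12.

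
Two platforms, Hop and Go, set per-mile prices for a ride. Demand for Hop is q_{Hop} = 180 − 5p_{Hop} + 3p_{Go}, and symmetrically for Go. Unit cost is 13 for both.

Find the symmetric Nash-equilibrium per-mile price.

35

Hop's profit: π = (p_{Hop} − 13)(180 − 5p_{Hop} + 3p_{Go}).
∂π/∂p_{Hop} = 245 − 10p_{Hop} + 3p_{Go} = 0 ⇒ p_{Hop} = 24.5 + 0.3p_{Go}.
By symmetry p_{Go} = p_{Hop}; substituting into the reaction function, 0.7p_{Hop} = 24.5 and p_{Hop} = 35.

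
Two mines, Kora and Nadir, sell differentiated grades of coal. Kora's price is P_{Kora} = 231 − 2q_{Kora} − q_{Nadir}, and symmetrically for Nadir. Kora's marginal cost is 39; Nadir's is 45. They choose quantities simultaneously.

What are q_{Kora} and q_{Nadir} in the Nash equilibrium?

Mine Kora's profit: π = q_{Kora}(231 − 2q_{Kora} − q_{Nadir}) − 39q_{Kora}.
∂π/∂q_{Kora} = 192 − 4q_{Kora} − q_{Nadir} = 0 ⇒ q_{Kora} = 48 − 0.25q_{Nadir}.
Similarly q_{Nadir} = 46.5 − 0.25q_{Kora}.
Plugging q_{Nadir} into Kora's best response: q_{Kora} = 48 − 0.25(46.5 − 0.25q_{Kora}) ⇒ 0.9375q_{Kora} = 36.375, so q_{Kora} = 38.8.
Then q_{Nadir} = 46.5 − 0.25·38.8 = 36.8.

38.8, 36.8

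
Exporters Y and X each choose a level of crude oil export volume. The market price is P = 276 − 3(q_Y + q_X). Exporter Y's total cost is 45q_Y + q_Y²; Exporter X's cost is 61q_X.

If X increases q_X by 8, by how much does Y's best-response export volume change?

-3

Exporter Y's profit: π = q_Y(276 − 3(q_Y + q_X)) − 45q_Y − q_Y².
∂π/∂q_Y = 231 − 8q_Y − 3q_X = 0, so q_Y = 28.875 − 0.375q_X.
The reaction-function slope is −0.375, so an 8-unit rise in q_X moves q_Y by −0.375 × 8 = −3. Y's best response falls — the actions are strategic substitutes.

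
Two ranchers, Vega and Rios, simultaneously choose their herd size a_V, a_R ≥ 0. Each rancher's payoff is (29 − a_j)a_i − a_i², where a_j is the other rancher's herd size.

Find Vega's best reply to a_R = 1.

14

Vega's payoff is (29 − a_R)a_V − a_V².
∂π/∂a_V = 29 − a_R − 2a_V = 0, so a_V = 14.5 − 0.5a_R.
At a_R = 1: a_V = 14.5 − 0.5·1 = 14.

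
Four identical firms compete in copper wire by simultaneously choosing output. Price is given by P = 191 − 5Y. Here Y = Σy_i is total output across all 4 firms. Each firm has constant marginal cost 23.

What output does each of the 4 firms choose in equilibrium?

A representative firm's profit is π_i = y_i(191 − 5Y) − 23y_i, with Y = y_i + Σ_{j≠i} y_j.
First-order condition: 168 − 10y_i − 5Σ_{j≠i} y_j = 0.
With identical firms, set every y_j = y: then 168 − 10y − 15y = 0, i.e. y = 168/25 = 6.72.

6.72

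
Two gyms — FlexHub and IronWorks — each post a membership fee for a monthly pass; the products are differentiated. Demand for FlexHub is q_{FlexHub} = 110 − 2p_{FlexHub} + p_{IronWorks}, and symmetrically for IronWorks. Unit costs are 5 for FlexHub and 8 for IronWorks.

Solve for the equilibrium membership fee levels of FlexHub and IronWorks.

FlexHub's profit: π = (p_{FlexHub} − 5)(110 − 2p_{FlexHub} + p_{IronWorks}).
∂π/∂p_{FlexHub} = 120 − 4p_{FlexHub} + p_{IronWorks} = 0 ⇒ p_{FlexHub} = 30 + 0.25p_{IronWorks}.
Similarly p_{IronWorks} = 31.5 + 0.25p_{FlexHub}.
Plugging p_{IronWorks} into FlexHub's best response: p_{FlexHub} = 30 + 0.25(31.5 + 0.25p_{FlexHub}) ⇒ 0.9375p_{FlexHub} = 37.875, so p_{FlexHub} = 40.4.
Then p_{IronWorks} = 31.5 + 0.25·40.4 = 41.6.

40.4, 41.6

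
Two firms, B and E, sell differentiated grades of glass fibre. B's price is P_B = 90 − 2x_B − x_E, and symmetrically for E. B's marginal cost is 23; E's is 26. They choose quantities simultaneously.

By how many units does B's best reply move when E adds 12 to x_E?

-3

Firm B's profit: π = x_B(90 − 2x_B − x_E) − 23x_B.
∂π/∂x_B = 67 − 4x_B − x_E = 0 ⇒ x_B = 16.75 − 0.25x_E.
The reaction-function slope is −0.25, so a 12-unit rise in x_E moves x_B by −0.25 × 12 = −3. B's best response falls — the actions are strategic substitutes.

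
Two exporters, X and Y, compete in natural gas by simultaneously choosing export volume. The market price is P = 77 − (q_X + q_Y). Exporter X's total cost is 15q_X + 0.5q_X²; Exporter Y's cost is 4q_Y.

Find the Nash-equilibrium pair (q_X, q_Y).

10.2, 31.4

Exporter X's profit: π = q_X(77 − (q_X + q_Y)) − 15q_X − 0.5q_X².
∂π/∂q_X = 62 − 3q_X − q_Y = 0, so q_X = 62/3 − (1/3)q_Y.
For Y: ∂π/∂q_Y = 73 − 2q_Y − q_X = 0 ⇒ q_Y = 36.5 − 0.5q_X.
Solving the two reaction functions simultaneously: (1 − (−1/3)(−0.5))q_X = 62/3 − (1/3)·36.5, so (5/6)q_X = 8.5 and q_X = 10.2.
Then q_Y = 36.5 − 0.5·10.2 = 31.4.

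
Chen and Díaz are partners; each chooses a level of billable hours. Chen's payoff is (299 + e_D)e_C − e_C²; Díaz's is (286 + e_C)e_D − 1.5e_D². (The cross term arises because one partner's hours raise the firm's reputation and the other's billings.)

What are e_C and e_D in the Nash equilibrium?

Expanding Chen's payoff: 299e_C + e_De_C − e_C².
∂π/∂e_C = 299 + e_D − 2e_C = 0, so e_C = 149.5 + 0.5e_D.
Likewise for Díaz: e_D = 286/3 + (1/3)e_C.
Plugging e_D into Chen's best response: e_C = 149.5 + 0.5(286/3 + (1/3)e_C) ⇒ (5/6)e_C = 1183/6, so e_C = 236.6.
Then e_D = 286/3 + (1/3)·236.6 = 174.2.

236.6, 174.2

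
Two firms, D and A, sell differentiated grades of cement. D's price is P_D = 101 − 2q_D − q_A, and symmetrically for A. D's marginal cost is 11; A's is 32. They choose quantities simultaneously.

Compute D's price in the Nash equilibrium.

49.8

Firm D's profit: π = q_D(101 − 2q_D − q_A) − 11q_D.
∂π/∂q_D = 90 − 4q_D − q_A = 0 ⇒ q_D = 22.5 − 0.25q_A.
Similarly q_A = 17.25 − 0.25q_D.
Solving the two reaction functions simultaneously: (1 − (−0.25)(−0.25))q_D = 22.5 − 0.25·17.25, so 0.9375q_D = 18.1875 and q_D = 19.4.
Then q_A = 17.25 − 0.25·19.4 = 12.4.
P_D = 101 − 2·19.4 − 12.4 = 49.8.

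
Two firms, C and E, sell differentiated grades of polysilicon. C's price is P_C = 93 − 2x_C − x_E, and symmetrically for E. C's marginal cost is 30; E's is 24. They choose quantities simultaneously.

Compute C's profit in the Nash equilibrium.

Firm C's profit: π = x_C(93 − 2x_C − x_E) − 30x_C.
∂π/∂x_C = 63 − 4x_C − x_E = 0 ⇒ x_C = 15.75 − 0.25x_E.
Similarly x_E = 17.25 − 0.25x_C.
Solving the two reaction functions simultaneously: (1 − (−0.25)(−0.25))x_C = 15.75 − 0.25·17.25, so 0.9375x_C = 11.4375 and x_C = 12.2.
Then x_E = 17.25 − 0.25·12.2 = 14.2.
P_C = 93 − 2·12.2 − 14.2 = 54.4.
Profit = (54.4 − 30)·12.2 = 297.68.

297.68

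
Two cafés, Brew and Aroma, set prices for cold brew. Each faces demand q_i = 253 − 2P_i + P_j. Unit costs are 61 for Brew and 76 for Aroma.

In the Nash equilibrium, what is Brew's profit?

8712

Brew's profit: π = (P_{Brew} − 61)(253 − 2P_{Brew} + P_{Aroma}).
∂π/∂P_{Brew} = 375 − 4P_{Brew} + P_{Aroma} = 0 ⇒ P_{Brew} = 93.75 + 0.25P_{Aroma}.
Similarly P_{Aroma} = 101.25 + 0.25P_{Brew}.
Solving the two reaction functions simultaneously: (1 − (0.25)(0.25))P_{Brew} = 93.75 + 0.25·101.25, so 0.9375P_{Brew} = 119.0625 and P_{Brew} = 127.
Then P_{Aroma} = 101.25 + 0.25·127 = 133.
q_{Brew} = 253 − 2·127 + 133 = 132.
Profit = (127 − 61)·132 = 8712.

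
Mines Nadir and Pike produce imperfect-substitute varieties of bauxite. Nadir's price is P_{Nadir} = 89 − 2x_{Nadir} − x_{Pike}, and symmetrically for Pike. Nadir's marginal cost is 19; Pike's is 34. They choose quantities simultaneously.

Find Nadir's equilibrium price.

Mine Nadir's profit: π = x_{Nadir}(89 − 2x_{Nadir} − x_{Pike}) − 19x_{Nadir}.
∂π/∂x_{Nadir} = 70 − 4x_{Nadir} − x_{Pike} = 0 ⇒ x_{Nadir} = 17.5 − 0.25x_{Pike}.
Similarly x_{Pike} = 13.75 − 0.25x_{Nadir}.
Plugging x_{Pike} into Nadir's best response: x_{Nadir} = 17.5 − 0.25(13.75 − 0.25x_{Nadir}) ⇒ 0.9375x_{Nadir} = 14.0625, so x_{Nadir} = 15.
Then x_{Pike} = 13.75 − 0.25·15 = 10.
P_{Nadir} = 89 − 2·15 − 10 = 49.

49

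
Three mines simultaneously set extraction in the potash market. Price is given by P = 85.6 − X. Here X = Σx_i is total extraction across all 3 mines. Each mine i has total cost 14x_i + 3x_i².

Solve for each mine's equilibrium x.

A representative mine's profit is π_i = x_i(85.6 − X) − 14x_i − 3x_i², with X = x_i + Σ_{j≠i} x_j.
First-order condition: 71.6 − 8x_i − Σ_{j≠i} x_j = 0.
In a symmetric equilibrium every mine chooses the same x, so Σ_{j≠i} x_j = 2x. The condition becomes 71.6 − 10x = 0, giving x = 71.6/10 = 7.16.

7.16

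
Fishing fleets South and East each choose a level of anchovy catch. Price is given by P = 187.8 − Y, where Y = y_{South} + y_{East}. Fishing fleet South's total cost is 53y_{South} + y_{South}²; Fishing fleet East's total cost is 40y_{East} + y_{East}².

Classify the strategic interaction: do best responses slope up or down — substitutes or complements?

strategic substitutes

Fishing fleet South's profit: π = y_{South}(187.8 − (y_{South} + y_{East})) − 53y_{South} − y_{South}².
∂π/∂y_{South} = 134.8 − 4y_{South} − y_{East} = 0, so y_{South} = 33.7 − 0.25y_{East}.
The best-response slope dy_{South}/dy_{East} = −0.25 < 0: the reaction function is downward-sloping, so the choices are strategic substitutes.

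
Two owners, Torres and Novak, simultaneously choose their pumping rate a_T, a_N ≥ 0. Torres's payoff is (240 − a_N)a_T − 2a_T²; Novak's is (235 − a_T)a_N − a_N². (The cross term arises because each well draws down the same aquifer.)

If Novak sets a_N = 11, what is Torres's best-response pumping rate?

57.25

Expanding Torres's payoff: 240a_T − a_Na_T − 2a_T².
∂π/∂a_T = 240 − a_N − 4a_T = 0, so a_T = 60 − 0.25a_N.
At a_N = 11: a_T = 60 − 0.25·11 = 57.25.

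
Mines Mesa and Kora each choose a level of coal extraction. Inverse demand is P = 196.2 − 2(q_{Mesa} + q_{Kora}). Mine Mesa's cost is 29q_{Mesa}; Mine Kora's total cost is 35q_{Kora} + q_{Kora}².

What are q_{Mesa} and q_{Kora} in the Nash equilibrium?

Mine Mesa's profit: π = q_{Mesa}(196.2 − 2(q_{Mesa} + q_{Kora})) − 29q_{Mesa}.
∂π/∂q_{Mesa} = 167.2 − 4q_{Mesa} − 2q_{Kora} = 0, so q_{Mesa} = 41.8 − 0.5q_{Kora}.
For Kora: ∂π/∂q_{Kora} = 161.2 − 6q_{Kora} − 2q_{Mesa} = 0 ⇒ q_{Kora} = 403/15 − (1/3)q_{Mesa}.
Plugging q_{Kora} into Mesa's best response: q_{Mesa} = 41.8 − 0.5(403/15 − (1/3)q_{Mesa}) ⇒ (5/6)q_{Mesa} = 851/30, so q_{Mesa} = 34.04.
Then q_{Kora} = 403/15 − (1/3)·34.04 = 15.52.

34.04, 15.52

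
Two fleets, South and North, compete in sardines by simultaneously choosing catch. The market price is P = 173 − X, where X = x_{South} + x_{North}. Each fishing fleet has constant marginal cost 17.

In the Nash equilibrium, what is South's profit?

2704

Fishing fleet South's profit: π = x_{South}(173 − (x_{South} + x_{North})) − 17x_{South}.
∂π/∂x_{South} = 156 − 2x_{South} − x_{North} = 0, so x_{South} = 78 − 0.5x_{North}.
Setting x_{South} = x_{North} in the reaction function: x_{South} = 78 − 0.5x_{South}, so x_{South} = 78 / 1.5 = 52.
Price P = 173 − 104 = 69.
South's profit: (69 − 17)·52 = 2704.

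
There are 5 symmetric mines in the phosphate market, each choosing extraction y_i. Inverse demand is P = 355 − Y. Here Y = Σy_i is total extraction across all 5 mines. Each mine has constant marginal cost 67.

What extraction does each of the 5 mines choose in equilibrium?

48

A representative mine's profit is π_i = y_i(355 − Y) − 67y_i, with Y = y_i + Σ_{j≠i} y_j.
First-order condition: 288 − 2y_i − Σ_{j≠i} y_j = 0.
In a symmetric equilibrium every mine chooses the same y, so Σ_{j≠i} y_j = 4y. The condition becomes 288 − 6y = 0, giving y = 288/6 = 48.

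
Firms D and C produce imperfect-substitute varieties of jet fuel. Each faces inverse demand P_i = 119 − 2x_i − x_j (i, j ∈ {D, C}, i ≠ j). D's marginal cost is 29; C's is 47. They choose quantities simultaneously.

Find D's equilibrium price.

67.4

Firm D's profit: π = x_D(119 − 2x_D − x_C) − 29x_D.
∂π/∂x_D = 90 − 4x_D − x_C = 0 ⇒ x_D = 22.5 − 0.25x_C.
Similarly x_C = 18 − 0.25x_D.
Substituting the second reaction function into the first: x_D = 22.5 − 0.25(18 − 0.25x_D), which gives 0.9375x_D = 18 ⇒ x_D = 19.2.
Then x_C = 18 − 0.25·19.2 = 13.2.
P_D = 119 − 2·19.2 − 13.2 = 67.4.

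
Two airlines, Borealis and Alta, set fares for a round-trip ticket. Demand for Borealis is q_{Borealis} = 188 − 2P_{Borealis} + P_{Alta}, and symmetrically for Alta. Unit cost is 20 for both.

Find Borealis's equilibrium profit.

Borealis's profit: π = (P_{Borealis} − 20)(188 − 2P_{Borealis} + P_{Alta}).
∂π/∂P_{Borealis} = 228 − 4P_{Borealis} + P_{Alta} = 0 ⇒ P_{Borealis} = 57 + 0.25P_{Alta}.
Setting P_{Borealis} = P_{Alta} in the reaction function: P_{Borealis} = 57 + 0.25P_{Borealis}, so P_{Borealis} = 57 / 0.75 = 76.
q_{Borealis} = 188 − 2·76 + 76 = 112.
Profit = (76 − 20)·112 = 6272.

6272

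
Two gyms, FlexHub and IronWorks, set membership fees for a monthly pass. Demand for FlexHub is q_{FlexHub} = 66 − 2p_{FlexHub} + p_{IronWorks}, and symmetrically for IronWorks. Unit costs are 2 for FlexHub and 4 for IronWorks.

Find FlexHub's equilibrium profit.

933.12

FlexHub's profit: π = (p_{FlexHub} − 2)(66 − 2p_{FlexHub} + p_{IronWorks}).
∂π/∂p_{FlexHub} = 70 − 4p_{FlexHub} + p_{IronWorks} = 0 ⇒ p_{FlexHub} = 17.5 + 0.25p_{IronWorks}.
Similarly p_{IronWorks} = 18.5 + 0.25p_{FlexHub}.
Substituting the second reaction function into the first: p_{FlexHub} = 17.5 + 0.25(18.5 + 0.25p_{FlexHub}), which gives 0.9375p_{FlexHub} = 22.125 ⇒ p_{FlexHub} = 23.6.
Then p_{IronWorks} = 18.5 + 0.25·23.6 = 24.4.
q_{FlexHub} = 66 − 2·23.6 + 24.4 = 43.2.
Profit = (23.6 − 2)·43.2 = 933.12.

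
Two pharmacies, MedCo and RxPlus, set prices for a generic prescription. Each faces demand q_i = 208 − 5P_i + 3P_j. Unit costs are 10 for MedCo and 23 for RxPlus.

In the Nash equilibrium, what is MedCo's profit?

4205

MedCo's profit: π = (P_{MedCo} − 10)(208 − 5P_{MedCo} + 3P_{RxPlus}).
∂π/∂P_{MedCo} = 258 − 10P_{MedCo} + 3P_{RxPlus} = 0 ⇒ P_{MedCo} = 25.8 + 0.3P_{RxPlus}.
Similarly P_{RxPlus} = 32.3 + 0.3P_{MedCo}.
Solving the two reaction functions simultaneously: (1 − (0.3)(0.3))P_{MedCo} = 25.8 + 0.3·32.3, so 0.91P_{MedCo} = 35.49 and P_{MedCo} = 39.
Then P_{RxPlus} = 32.3 + 0.3·39 = 44.
q_{MedCo} = 208 − 5·39 + 3·44 = 145.
Profit = (39 − 10)·145 = 4205.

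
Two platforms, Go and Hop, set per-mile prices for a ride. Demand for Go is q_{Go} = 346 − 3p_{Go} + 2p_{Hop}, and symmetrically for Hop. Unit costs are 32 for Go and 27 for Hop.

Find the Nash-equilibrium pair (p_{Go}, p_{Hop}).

109.5625, 107.6875

Go's profit: π = (p_{Go} − 32)(346 − 3p_{Go} + 2p_{Hop}).
∂π/∂p_{Go} = 442 − 6p_{Go} + 2p_{Hop} = 0 ⇒ p_{Go} = 221/3 + (1/3)p_{Hop}.
Similarly p_{Hop} = 427/6 + (1/3)p_{Go}.
Plugging p_{Hop} into Go's best response: p_{Go} = 221/3 + (1/3)(427/6 + (1/3)p_{Go}) ⇒ (8/9)p_{Go} = 1753/18, so p_{Go} = 109.5625.
Then p_{Hop} = 427/6 + (1/3)·109.5625 = 107.6875.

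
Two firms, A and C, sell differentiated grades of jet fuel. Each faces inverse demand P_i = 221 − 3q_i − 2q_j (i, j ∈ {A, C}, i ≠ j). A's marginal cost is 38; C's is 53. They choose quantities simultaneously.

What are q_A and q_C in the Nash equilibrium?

23.8125, 20.0625

Firm A's profit: π = q_A(221 − 3q_A − 2q_C) − 38q_A.
∂π/∂q_A = 183 − 6q_A − 2q_C = 0 ⇒ q_A = 30.5 − (1/3)q_C.
Similarly q_C = 28 − (1/3)q_A.
Plugging q_C into A's best response: q_A = 30.5 − (1/3)(28 − (1/3)q_A) ⇒ (8/9)q_A = 127/6, so q_A = 23.8125.
Then q_C = 28 − (1/3)·23.8125 = 20.0625.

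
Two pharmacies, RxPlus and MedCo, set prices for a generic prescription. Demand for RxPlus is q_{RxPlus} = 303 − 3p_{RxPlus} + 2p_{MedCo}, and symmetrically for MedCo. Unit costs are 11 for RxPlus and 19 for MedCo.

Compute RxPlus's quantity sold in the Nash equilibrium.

RxPlus's profit: π = (p_{RxPlus} − 11)(303 − 3p_{RxPlus} + 2p_{MedCo}).
∂π/∂p_{RxPlus} = 336 − 6p_{RxPlus} + 2p_{MedCo} = 0 ⇒ p_{RxPlus} = 56 + (1/3)p_{MedCo}.
Similarly p_{MedCo} = 60 + (1/3)p_{RxPlus}.
Substituting the second reaction function into the first: p_{RxPlus} = 56 + (1/3)(60 + (1/3)p_{RxPlus}), which gives (8/9)p_{RxPlus} = 76 ⇒ p_{RxPlus} = 85.5.
Then p_{MedCo} = 60 + (1/3)·85.5 = 88.5.
q_{RxPlus} = 303 − 3·85.5 + 2·88.5 = 223.5.

223.5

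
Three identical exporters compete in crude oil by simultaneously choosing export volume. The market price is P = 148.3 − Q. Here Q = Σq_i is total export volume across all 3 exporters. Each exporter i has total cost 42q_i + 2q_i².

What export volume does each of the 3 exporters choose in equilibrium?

13.2875

A representative exporter's profit is π_i = q_i(148.3 − Q) − 42q_i − 2q_i², with Q = q_i + Σ_{j≠i} q_j.
First-order condition: 106.3 − 6q_i − Σ_{j≠i} q_j = 0.
In a symmetric equilibrium every exporter chooses the same q, so Σ_{j≠i} q_j = 2q. The condition becomes 106.3 − 8q = 0, giving q = 106.3/8 = 13.2875.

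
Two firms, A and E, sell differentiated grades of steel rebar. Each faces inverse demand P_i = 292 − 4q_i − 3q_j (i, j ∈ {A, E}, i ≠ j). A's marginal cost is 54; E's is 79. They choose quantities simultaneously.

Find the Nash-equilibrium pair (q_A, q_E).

23, 18

Firm A's profit: π = q_A(292 − 4q_A − 3q_E) − 54q_A.
∂π/∂q_A = 238 − 8q_A − 3q_E = 0 ⇒ q_A = 29.75 − 0.375q_E.
Similarly q_E = 26.625 − 0.375q_A.
Solving the two reaction functions simultaneously: (1 − (−0.375)(−0.375))q_A = 29.75 − 0.375·26.625, so (55/64)q_A = 1265/64 and q_A = 23.
Then q_E = 26.625 − 0.375·23 = 18.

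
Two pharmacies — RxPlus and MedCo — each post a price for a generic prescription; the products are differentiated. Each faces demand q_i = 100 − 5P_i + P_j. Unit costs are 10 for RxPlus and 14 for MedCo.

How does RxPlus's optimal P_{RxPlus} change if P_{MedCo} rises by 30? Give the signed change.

RxPlus's profit: π = (P_{RxPlus} − 10)(100 − 5P_{RxPlus} + P_{MedCo}).
∂π/∂P_{RxPlus} = 150 − 10P_{RxPlus} + P_{MedCo} = 0 ⇒ P_{RxPlus} = 15 + 0.1P_{MedCo}.
The reaction-function slope is 0.1, so a 30-unit rise in P_{MedCo} moves P_{RxPlus} by 0.1 × 30 = 3. RxPlus's best response rises — the actions are strategic complements.

3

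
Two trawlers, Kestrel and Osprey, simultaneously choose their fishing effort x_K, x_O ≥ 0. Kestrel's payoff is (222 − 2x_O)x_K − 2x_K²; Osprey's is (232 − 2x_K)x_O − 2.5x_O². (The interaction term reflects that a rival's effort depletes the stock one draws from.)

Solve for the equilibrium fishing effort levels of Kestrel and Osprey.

Expanding Kestrel's payoff: 222x_K − 2x_Ox_K − 2x_K².
∂π/∂x_K = 222 − 2x_O − 4x_K = 0, so x_K = 55.5 − 0.5x_O.
Likewise for Osprey: x_O = 46.4 − 0.4x_K.
Plugging x_O into Kestrel's best response: x_K = 55.5 − 0.5(46.4 − 0.4x_K) ⇒ 0.8x_K = 32.3, so x_K = 40.375.
Then x_O = 46.4 − 0.4·40.375 = 30.25.

40.375, 30.25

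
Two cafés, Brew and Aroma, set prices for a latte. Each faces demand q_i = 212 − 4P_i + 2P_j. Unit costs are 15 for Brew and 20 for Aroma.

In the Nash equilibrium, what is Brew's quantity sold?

Brew's profit: π = (P_{Brew} − 15)(212 − 4P_{Brew} + 2P_{Aroma}).
∂π/∂P_{Brew} = 272 − 8P_{Brew} + 2P_{Aroma} = 0 ⇒ P_{Brew} = 34 + 0.25P_{Aroma}.
Similarly P_{Aroma} = 36.5 + 0.25P_{Brew}.
Substituting the second reaction function into the first: P_{Brew} = 34 + 0.25(36.5 + 0.25P_{Brew}), which gives 0.9375P_{Brew} = 43.125 ⇒ P_{Brew} = 46.
Then P_{Aroma} = 36.5 + 0.25·46 = 48.
q_{Brew} = 212 − 4·46 + 2·48 = 124.

124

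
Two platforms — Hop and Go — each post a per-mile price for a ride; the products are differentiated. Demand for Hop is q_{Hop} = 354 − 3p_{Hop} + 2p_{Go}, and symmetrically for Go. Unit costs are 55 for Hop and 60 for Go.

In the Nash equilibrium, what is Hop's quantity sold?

227.0625

Hop's profit: π = (p_{Hop} − 55)(354 − 3p_{Hop} + 2p_{Go}).
∂π/∂p_{Hop} = 519 − 6p_{Hop} + 2p_{Go} = 0 ⇒ p_{Hop} = 86.5 + (1/3)p_{Go}.
Similarly p_{Go} = 89 + (1/3)p_{Hop}.
Solving the two reaction functions simultaneously: (1 − (1/3)(1/3))p_{Hop} = 86.5 + (1/3)·89, so (8/9)p_{Hop} = 697/6 and p_{Hop} = 130.6875.
Then p_{Go} = 89 + (1/3)·130.6875 = 132.5625.
q_{Hop} = 354 − 3·130.6875 + 2·132.5625 = 227.0625.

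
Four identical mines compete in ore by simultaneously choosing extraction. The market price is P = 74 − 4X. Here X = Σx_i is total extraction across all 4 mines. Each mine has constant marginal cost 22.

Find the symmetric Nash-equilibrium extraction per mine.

A representative mine's profit is π_i = x_i(74 − 4X) − 22x_i, with X = x_i + Σ_{j≠i} x_j.
First-order condition: 52 − 8x_i − 4Σ_{j≠i} x_j = 0.
In a symmetric equilibrium every mine chooses the same x, so Σ_{j≠i} x_j = 3x. The condition becomes 52 − 20x = 0, giving x = 52/20 = 2.6.

2.6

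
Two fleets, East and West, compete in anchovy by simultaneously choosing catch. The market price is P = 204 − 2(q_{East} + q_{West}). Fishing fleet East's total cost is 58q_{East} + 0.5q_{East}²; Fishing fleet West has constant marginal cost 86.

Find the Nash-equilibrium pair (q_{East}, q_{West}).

21.75, 18.625

Fishing fleet East's profit: π = q_{East}(204 − 2(q_{East} + q_{West})) − 58q_{East} − 0.5q_{East}².
∂π/∂q_{East} = 146 − 5q_{East} − 2q_{West} = 0, so q_{East} = 29.2 − 0.4q_{West}.
For West: ∂π/∂q_{West} = 118 − 4q_{West} − 2q_{East} = 0 ⇒ q_{West} = 29.5 − 0.5q_{East}.
Substituting the second reaction function into the first: q_{East} = 29.2 − 0.4(29.5 − 0.5q_{East}), which gives 0.8q_{East} = 17.4 ⇒ q_{East} = 21.75.
Then q_{West} = 29.5 − 0.5·21.75 = 18.625.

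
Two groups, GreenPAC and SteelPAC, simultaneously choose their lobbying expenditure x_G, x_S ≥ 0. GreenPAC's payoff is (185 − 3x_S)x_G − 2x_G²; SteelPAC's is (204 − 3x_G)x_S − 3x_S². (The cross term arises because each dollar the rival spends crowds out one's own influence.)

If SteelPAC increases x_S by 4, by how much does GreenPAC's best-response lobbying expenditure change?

Expanding GreenPAC's payoff: 185x_G − 3x_Sx_G − 2x_G².
∂π/∂x_G = 185 − 3x_S − 4x_G = 0, so x_G = 46.25 − 0.75x_S.
The reaction-function slope is −0.75, so a 4-unit rise in x_S moves x_G by −0.75 × 4 = −3. GreenPAC's best response falls — the actions are strategic substitutes.

-3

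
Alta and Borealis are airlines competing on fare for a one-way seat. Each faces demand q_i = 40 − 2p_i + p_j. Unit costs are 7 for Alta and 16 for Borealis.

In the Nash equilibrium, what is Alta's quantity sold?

24.4

Alta's profit: π = (p_{Alta} − 7)(40 − 2p_{Alta} + p_{Borealis}).
∂π/∂p_{Alta} = 54 − 4p_{Alta} + p_{Borealis} = 0 ⇒ p_{Alta} = 13.5 + 0.25p_{Borealis}.
Similarly p_{Borealis} = 18 + 0.25p_{Alta}.
Substituting the second reaction function into the first: p_{Alta} = 13.5 + 0.25(18 + 0.25p_{Alta}), which gives 0.9375p_{Alta} = 18 ⇒ p_{Alta} = 19.2.
Then p_{Borealis} = 18 + 0.25·19.2 = 22.8.
q_{Alta} = 40 − 2·19.2 + 22.8 = 24.4.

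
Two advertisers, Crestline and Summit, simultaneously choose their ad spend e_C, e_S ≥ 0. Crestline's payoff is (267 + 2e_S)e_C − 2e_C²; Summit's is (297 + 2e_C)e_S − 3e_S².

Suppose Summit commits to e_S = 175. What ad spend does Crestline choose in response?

154.25

Expanding Crestline's payoff: 267e_C + 2e_Se_C − 2e_C².
∂π/∂e_C = 267 + 2e_S − 4e_C = 0, so e_C = 66.75 + 0.5e_S.
At e_S = 175: e_C = 66.75 + 0.5·175 = 154.25.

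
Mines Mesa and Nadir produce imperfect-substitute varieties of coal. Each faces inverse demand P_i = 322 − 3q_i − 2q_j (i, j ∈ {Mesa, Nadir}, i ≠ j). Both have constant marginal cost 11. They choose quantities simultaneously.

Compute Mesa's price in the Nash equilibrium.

Mine Mesa's profit: π = q_{Mesa}(322 − 3q_{Mesa} − 2q_{Nadir}) − 11q_{Mesa}.
∂π/∂q_{Mesa} = 311 − 6q_{Mesa} − 2q_{Nadir} = 0 ⇒ q_{Mesa} = 311/6 − (1/3)q_{Nadir}.
Setting q_{Mesa} = q_{Nadir} in the reaction function: q_{Mesa} = 311/6 − (1/3)q_{Mesa}, so q_{Mesa} = (311/6) / (4/3) = 38.875.
P_{Mesa} = 322 − 3·38.875 − 2·38.875 = 127.625.

127.625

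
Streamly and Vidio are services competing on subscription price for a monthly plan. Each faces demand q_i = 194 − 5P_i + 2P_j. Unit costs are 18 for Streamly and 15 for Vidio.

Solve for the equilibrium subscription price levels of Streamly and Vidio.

35.1875, 33.9375

Streamly's profit: π = (P_{Streamly} − 18)(194 − 5P_{Streamly} + 2P_{Vidio}).
∂π/∂P_{Streamly} = 284 − 10P_{Streamly} + 2P_{Vidio} = 0 ⇒ P_{Streamly} = 28.4 + 0.2P_{Vidio}.
Similarly P_{Vidio} = 26.9 + 0.2P_{Streamly}.
Substituting the second reaction function into the first: P_{Streamly} = 28.4 + 0.2(26.9 + 0.2P_{Streamly}), which gives 0.96P_{Streamly} = 33.78 ⇒ P_{Streamly} = 35.1875.
Then P_{Vidio} = 26.9 + 0.2·35.1875 = 33.9375.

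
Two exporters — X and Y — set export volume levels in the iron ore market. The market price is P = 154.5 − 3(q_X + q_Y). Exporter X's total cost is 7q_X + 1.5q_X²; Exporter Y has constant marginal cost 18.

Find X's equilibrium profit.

502.445

Exporter X's profit: π = q_X(154.5 − 3(q_X + q_Y)) − 7q_X − 1.5q_X².
∂π/∂q_X = 147.5 − 9q_X − 3q_Y = 0, so q_X = 295/18 − (1/3)q_Y.
For Y: ∂π/∂q_Y = 136.5 − 6q_Y − 3q_X = 0 ⇒ q_Y = 22.75 − 0.5q_X.
Solving the two reaction functions simultaneously: (1 − (−1/3)(−0.5))q_X = 295/18 − (1/3)·22.75, so (5/6)q_X = 317/36 and q_X = 317/30.
Then q_Y = 22.75 − 0.5·(317/30) = 262/15.
Price P = 154.5 − 3·(841/30) = 70.4.
X's profit: (70.4 − 7)·(317/30) − 1.5(317/30)² = 502.445.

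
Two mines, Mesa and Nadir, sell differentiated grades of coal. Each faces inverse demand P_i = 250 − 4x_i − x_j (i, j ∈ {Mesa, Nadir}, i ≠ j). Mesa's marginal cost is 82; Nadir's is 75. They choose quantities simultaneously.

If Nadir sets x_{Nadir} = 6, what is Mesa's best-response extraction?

Mine Mesa's profit: π = x_{Mesa}(250 − 4x_{Mesa} − x_{Nadir}) − 82x_{Mesa}.
∂π/∂x_{Mesa} = 168 − 8x_{Mesa} − x_{Nadir} = 0 ⇒ x_{Mesa} = 21 − 0.125x_{Nadir}.
At x_{Nadir} = 6: x_{Mesa} = 21 − 0.125·6 = 20.25.

20.25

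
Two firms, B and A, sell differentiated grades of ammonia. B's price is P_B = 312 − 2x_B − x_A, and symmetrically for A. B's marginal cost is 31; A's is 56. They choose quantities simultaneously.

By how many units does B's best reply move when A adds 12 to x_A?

-3

Firm B's profit: π = x_B(312 − 2x_B − x_A) − 31x_B.
∂π/∂x_B = 281 − 4x_B − x_A = 0 ⇒ x_B = 70.25 − 0.25x_A.
The reaction-function slope is −0.25, so a 12-unit rise in x_A moves x_B by −0.25 × 12 = −3. B's best response falls — the actions are strategic substitutes.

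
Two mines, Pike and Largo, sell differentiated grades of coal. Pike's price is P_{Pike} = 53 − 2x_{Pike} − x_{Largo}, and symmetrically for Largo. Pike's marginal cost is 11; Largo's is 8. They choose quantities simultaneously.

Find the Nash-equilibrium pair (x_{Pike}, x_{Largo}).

Mine Pike's profit: π = x_{Pike}(53 − 2x_{Pike} − x_{Largo}) − 11x_{Pike}.
∂π/∂x_{Pike} = 42 − 4x_{Pike} − x_{Largo} = 0 ⇒ x_{Pike} = 10.5 − 0.25x_{Largo}.
Similarly x_{Largo} = 11.25 − 0.25x_{Pike}.
Solving the two reaction functions simultaneously: (1 − (−0.25)(−0.25))x_{Pike} = 10.5 − 0.25·11.25, so 0.9375x_{Pike} = 7.6875 and x_{Pike} = 8.2.
Then x_{Largo} = 11.25 − 0.25·8.2 = 9.2.

8.2, 9.2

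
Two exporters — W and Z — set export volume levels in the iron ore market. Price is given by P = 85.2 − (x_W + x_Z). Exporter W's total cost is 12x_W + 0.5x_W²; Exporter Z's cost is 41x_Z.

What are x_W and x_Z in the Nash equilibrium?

Exporter W's profit: π = x_W(85.2 − (x_W + x_Z)) − 12x_W − 0.5x_W².
∂π/∂x_W = 73.2 − 3x_W − x_Z = 0, so x_W = 24.4 − (1/3)x_Z.
For Z: ∂π/∂x_Z = 44.2 − 2x_Z − x_W = 0 ⇒ x_Z = 22.1 − 0.5x_W.
Substituting the second reaction function into the first: x_W = 24.4 − (1/3)(22.1 − 0.5x_W), which gives (5/6)x_W = 511/30 ⇒ x_W = 20.44.
Then x_Z = 22.1 − 0.5·20.44 = 11.88.

20.44, 11.88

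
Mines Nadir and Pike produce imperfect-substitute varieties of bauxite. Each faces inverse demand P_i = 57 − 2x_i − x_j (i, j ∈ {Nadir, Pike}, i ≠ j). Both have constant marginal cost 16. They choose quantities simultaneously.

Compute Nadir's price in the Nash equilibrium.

Mine Nadir's profit: π = x_{Nadir}(57 − 2x_{Nadir} − x_{Pike}) − 16x_{Nadir}.
∂π/∂x_{Nadir} = 41 − 4x_{Nadir} − x_{Pike} = 0 ⇒ x_{Nadir} = 10.25 − 0.25x_{Pike}.
The game is symmetric, so in equilibrium x_{Pike} = x_{Nadir}: the reaction function gives 1.25x_{Nadir} = 10.25, hence x_{Nadir} = 8.2.
P_{Nadir} = 57 − 2·8.2 − 8.2 = 32.4.

32.4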